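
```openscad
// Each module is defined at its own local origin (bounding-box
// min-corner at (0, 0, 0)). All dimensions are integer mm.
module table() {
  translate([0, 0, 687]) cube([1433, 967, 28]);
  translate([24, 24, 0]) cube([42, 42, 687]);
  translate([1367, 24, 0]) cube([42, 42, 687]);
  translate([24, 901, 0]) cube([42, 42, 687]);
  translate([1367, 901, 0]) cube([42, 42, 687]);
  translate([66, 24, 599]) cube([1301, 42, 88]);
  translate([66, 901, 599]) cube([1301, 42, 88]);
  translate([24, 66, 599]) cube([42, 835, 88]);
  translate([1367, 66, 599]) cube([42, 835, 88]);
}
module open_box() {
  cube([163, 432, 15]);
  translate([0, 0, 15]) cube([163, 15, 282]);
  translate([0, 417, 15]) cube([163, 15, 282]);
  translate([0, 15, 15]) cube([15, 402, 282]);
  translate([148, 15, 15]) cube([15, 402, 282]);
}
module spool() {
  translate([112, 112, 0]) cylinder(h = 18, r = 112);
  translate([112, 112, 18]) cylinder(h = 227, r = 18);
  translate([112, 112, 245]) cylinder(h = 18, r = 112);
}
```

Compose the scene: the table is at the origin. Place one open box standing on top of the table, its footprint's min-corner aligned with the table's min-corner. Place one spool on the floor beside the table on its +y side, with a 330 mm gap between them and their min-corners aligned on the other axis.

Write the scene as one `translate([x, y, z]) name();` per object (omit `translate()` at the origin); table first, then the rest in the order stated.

table();
translate([0, 0, 715]) open_box();
translate([0, 1297, 0]) spool();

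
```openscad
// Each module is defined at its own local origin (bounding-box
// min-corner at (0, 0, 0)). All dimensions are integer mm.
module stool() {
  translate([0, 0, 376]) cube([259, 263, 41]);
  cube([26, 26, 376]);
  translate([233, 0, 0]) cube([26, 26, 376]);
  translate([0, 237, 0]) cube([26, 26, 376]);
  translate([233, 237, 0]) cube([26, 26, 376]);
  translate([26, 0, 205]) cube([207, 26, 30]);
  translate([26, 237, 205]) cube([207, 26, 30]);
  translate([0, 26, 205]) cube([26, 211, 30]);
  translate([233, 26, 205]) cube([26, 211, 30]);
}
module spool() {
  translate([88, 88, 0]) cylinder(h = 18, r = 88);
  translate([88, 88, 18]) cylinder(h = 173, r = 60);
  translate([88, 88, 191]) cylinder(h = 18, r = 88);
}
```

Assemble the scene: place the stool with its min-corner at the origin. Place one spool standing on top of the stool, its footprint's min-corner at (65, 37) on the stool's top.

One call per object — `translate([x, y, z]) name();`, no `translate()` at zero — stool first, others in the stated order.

stool();
translate([65, 37, 417]) spool();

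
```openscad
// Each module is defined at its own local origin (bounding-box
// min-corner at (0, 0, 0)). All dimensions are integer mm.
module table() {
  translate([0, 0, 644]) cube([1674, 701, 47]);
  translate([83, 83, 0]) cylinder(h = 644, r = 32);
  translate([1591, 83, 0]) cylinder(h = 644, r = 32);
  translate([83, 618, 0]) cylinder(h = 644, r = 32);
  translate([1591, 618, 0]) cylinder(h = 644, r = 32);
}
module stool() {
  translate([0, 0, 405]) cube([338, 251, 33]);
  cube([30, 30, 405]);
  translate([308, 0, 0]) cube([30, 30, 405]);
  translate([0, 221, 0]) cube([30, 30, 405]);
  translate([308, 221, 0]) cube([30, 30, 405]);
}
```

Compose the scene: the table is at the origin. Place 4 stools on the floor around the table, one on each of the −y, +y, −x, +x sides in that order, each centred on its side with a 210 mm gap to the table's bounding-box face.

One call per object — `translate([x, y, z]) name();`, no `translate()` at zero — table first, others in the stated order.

table();
translate([668, -461, 0]) stool();
translate([668, 911, 0]) stool();
translate([-548, 225, 0]) stool();
translate([1884, 225, 0]) stool();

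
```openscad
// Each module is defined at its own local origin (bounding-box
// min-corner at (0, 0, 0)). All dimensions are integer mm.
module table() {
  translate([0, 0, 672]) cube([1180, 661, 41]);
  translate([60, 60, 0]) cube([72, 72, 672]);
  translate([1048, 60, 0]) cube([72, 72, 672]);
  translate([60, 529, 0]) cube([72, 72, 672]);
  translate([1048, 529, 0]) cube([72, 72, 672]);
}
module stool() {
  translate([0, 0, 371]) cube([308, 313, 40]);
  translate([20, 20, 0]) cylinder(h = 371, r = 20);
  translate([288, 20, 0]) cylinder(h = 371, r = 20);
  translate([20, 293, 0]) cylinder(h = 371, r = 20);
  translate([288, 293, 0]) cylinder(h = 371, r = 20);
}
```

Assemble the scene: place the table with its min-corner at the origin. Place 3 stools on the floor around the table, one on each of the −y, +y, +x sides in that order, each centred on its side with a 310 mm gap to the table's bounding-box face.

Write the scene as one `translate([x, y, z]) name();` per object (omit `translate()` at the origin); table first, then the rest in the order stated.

table();
translate([436, -623, 0]) stool();
translate([436, 971, 0]) stool();
translate([1490, 174, 0]) stool();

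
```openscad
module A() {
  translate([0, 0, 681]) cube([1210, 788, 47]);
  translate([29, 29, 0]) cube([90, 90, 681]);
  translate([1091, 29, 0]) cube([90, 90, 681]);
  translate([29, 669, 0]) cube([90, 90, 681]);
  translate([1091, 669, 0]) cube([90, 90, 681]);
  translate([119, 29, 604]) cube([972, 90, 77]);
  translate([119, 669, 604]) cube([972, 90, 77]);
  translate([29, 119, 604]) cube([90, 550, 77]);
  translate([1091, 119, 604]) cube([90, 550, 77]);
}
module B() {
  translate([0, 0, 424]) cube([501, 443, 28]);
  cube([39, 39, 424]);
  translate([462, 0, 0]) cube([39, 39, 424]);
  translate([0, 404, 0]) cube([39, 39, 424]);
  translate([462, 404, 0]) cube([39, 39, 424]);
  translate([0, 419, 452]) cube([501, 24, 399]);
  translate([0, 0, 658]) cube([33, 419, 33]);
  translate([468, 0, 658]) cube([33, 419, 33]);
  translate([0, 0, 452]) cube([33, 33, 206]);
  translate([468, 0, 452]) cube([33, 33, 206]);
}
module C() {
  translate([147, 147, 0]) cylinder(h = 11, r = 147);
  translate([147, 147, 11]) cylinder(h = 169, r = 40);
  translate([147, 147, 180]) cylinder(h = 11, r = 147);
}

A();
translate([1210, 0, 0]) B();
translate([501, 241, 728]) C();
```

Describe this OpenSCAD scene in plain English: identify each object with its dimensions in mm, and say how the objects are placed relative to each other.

A is a rectangular dining table. The top is 1210×788×47 mm with its upper surface at z = 728 mm. It stands on four 90×90 mm square legs, each inset 29 mm from the nearest pair of top edges, running from the floor to the underside of the top. Four apron rails, 90 mm thick and 77 mm tall, run between adjacent legs with their top edges flush with the underside of the top and their outer faces flush with the legs' outer faces.

B is a chair: 501×443 mm seat, 28 mm thick, top at z = 452 mm, on four 39 mm square corner legs flush with the seat edges. A 24 mm thick backrest slab spans the full seat width, extending 399 mm above the seat top, its back face flush with the seat's +y edge. Two armrests of 33×33 mm section run along each side from the seat's front edge to the front of the backrest, top faces 239 mm above the seat top and outer faces flush with the seat's x-edges; a 33×33 mm post under the front of each armrest stands on the seat at the front corner.

C is a spool: two coaxial disc flanges of radius 147 mm and thickness 11 mm, joined by a core cylinder of radius 40 mm and height 169 mm. The lower flange rests on z = 0 and the three cylinders share a vertical axis.

The chair is against the table's +x side, with their −y faces flush. The spool is on top of the table.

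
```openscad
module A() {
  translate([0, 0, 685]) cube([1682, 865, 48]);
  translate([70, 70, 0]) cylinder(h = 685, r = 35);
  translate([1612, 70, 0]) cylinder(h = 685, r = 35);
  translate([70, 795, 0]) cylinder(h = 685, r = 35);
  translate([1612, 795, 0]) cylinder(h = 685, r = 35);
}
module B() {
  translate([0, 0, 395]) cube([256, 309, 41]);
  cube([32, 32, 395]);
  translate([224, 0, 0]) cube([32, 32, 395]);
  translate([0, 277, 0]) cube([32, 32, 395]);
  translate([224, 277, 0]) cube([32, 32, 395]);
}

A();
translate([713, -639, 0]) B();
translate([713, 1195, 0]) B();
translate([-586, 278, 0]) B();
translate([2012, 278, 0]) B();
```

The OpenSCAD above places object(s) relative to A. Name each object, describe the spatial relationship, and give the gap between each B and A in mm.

Each stool's nearest face is 330 mm from the table's bounding box.

A is a table. B is a stool. Four stools sit around the table at the −y, +y, −x, +x sides. The gap between each stool and the table is 330 mm.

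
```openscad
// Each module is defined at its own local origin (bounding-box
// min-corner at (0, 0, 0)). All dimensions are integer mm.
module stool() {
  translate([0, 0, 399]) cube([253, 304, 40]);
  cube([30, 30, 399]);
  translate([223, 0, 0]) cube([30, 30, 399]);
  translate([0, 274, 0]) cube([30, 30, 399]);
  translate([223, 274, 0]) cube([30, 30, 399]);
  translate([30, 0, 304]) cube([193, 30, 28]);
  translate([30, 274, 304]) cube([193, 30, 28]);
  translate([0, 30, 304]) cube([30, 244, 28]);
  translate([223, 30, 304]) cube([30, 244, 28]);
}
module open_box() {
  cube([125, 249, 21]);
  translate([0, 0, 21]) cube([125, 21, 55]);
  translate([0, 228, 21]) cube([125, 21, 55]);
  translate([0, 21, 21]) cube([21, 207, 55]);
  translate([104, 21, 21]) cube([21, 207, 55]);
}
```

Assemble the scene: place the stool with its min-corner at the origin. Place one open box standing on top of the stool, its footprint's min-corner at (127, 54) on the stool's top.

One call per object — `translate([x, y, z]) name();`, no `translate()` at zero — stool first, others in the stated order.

stool();
translate([127, 54, 439]) open_box();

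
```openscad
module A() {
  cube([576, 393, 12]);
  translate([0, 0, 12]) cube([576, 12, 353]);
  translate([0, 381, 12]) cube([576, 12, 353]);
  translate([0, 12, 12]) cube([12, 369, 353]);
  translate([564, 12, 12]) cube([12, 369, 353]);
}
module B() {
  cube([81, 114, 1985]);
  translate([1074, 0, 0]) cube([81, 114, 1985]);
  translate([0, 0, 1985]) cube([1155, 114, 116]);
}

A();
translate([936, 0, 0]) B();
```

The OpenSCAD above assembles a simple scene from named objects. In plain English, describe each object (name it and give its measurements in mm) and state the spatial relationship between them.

A is an open-topped rectangular box: outside dimensions 576×393×365 mm, with a uniform wall and base thickness of 12 mm. The base is a full 576×393 slab on the floor; four walls sit on top of the base. The front and back walls (the −y and +y sides) span the full width; the two side walls fit between them.

B is a door frame. The clear opening is 993 mm wide and 1985 mm high. Two 81 mm wide jambs, 114 mm deep, stand either side of the opening from the floor to the top of the opening. A 116 mm thick head sits across the top of both jambs, spanning the full outside width of the frame.

The door frame is on the floor beside the open box on its +x side.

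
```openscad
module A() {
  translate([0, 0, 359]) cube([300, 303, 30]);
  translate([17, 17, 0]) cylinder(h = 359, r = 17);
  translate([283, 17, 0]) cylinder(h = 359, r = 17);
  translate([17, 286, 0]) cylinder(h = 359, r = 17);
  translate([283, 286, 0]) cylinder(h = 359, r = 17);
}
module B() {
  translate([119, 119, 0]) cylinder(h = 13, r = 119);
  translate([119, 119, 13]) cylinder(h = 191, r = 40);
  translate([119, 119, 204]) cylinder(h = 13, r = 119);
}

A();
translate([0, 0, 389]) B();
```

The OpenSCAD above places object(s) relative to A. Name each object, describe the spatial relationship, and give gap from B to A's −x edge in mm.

A is a stool. B is a spool. The spool is on top of the stool. The gap from the spool to the stool's −x edge is 0 mm.

The spool's min-x is at 0; the stool's min-x is 0; gap = 0 mm.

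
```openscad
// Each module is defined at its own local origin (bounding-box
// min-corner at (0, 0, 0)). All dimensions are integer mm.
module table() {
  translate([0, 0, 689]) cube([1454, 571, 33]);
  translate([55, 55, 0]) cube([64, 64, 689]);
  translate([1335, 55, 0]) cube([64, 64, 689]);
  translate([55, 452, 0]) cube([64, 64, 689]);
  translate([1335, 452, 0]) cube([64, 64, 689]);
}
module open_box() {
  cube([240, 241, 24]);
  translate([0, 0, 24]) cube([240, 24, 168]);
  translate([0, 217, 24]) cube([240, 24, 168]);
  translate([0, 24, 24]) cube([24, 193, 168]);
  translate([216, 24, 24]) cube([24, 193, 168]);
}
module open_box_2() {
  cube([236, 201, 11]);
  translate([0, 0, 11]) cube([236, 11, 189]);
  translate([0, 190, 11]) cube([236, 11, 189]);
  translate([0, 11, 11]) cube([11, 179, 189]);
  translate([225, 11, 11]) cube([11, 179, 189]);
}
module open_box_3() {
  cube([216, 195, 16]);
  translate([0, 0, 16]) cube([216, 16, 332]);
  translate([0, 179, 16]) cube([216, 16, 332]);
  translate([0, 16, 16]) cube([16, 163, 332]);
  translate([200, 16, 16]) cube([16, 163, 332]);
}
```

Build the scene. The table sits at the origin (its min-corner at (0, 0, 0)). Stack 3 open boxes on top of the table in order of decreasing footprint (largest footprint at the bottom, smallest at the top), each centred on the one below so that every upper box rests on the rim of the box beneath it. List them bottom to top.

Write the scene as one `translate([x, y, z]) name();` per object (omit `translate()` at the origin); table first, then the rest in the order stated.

table();
translate([607, 165, 722]) open_box();
translate([609, 185, 914]) open_box_2();
translate([619, 188, 1114]) open_box_3();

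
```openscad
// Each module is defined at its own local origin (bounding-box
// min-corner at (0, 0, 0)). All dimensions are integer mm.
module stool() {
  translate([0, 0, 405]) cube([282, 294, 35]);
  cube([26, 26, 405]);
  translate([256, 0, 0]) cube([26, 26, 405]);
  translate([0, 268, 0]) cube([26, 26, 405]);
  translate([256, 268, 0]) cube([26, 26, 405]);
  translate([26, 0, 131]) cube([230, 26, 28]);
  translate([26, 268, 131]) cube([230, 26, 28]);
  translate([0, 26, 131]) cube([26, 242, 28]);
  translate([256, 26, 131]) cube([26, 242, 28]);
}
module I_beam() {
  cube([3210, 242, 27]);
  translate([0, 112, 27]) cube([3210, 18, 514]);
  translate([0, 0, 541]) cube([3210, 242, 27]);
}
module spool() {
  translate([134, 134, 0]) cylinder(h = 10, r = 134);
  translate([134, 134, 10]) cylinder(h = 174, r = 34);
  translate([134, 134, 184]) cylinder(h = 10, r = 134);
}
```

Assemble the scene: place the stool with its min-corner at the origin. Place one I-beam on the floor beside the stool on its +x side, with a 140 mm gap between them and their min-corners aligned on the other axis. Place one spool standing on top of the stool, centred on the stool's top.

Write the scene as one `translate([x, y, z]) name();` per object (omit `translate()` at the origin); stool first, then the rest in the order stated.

stool();
translate([422, 0, 0]) I_beam();
translate([7, 13, 440]) spool();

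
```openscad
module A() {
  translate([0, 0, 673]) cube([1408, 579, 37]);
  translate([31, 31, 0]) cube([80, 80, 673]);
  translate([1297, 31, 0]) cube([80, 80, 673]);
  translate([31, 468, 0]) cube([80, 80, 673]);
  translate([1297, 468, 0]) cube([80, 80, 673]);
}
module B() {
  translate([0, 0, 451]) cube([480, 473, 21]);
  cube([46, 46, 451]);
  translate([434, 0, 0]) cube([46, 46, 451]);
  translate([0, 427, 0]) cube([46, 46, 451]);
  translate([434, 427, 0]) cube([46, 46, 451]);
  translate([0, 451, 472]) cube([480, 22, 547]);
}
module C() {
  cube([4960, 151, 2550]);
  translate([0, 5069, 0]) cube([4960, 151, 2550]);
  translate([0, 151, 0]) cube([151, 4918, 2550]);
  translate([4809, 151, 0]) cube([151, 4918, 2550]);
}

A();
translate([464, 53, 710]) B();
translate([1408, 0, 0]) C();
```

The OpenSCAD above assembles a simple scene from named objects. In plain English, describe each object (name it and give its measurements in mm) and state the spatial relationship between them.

A is a table with a 1408×579 mm rectangular top, 37 mm thick, top surface at z = 710 mm, supported by four 80×80 mm square legs, each inset 31 mm from the nearest pair of top edges, running from the floor.

B is a chair. The seat is a 480×473×21 mm slab with its top at z = 472 mm, on four 46×46 mm corner legs (flush with the seat edges, standing on z = 0). A flat backrest 22 mm thick, 547 mm tall, spans the full seat width and rises from the seat top along its +y edge, rear face flush with the rear of the seat.

C is the wall frame of a small rectangular building: four walls, each 2550 mm tall and 151 mm thick, enclosing a footprint 4960 mm (x) by 5220 mm (y) outside-to-outside, with no floor or roof. The front and back walls (the −y and +y sides) span the full width; the two side walls fit between them.

The chair is on top of the table, centred. The house frame is against the table's +x side, with their −y faces flush.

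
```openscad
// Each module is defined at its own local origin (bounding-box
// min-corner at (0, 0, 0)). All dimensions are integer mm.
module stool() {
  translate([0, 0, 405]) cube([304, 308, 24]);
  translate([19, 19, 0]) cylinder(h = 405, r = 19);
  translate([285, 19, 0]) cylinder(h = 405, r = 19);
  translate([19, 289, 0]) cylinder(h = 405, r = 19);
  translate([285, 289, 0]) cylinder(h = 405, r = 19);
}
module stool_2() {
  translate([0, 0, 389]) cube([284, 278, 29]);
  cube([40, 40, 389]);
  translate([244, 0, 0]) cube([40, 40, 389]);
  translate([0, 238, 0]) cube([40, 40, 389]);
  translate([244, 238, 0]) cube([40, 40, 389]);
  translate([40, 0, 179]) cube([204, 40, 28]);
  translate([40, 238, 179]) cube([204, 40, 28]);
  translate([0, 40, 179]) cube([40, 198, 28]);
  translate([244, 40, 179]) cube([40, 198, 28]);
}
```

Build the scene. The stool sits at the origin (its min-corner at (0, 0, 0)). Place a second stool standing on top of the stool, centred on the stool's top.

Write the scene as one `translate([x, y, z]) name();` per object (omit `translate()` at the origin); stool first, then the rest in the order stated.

stool();
translate([10, 15, 429]) stool_2();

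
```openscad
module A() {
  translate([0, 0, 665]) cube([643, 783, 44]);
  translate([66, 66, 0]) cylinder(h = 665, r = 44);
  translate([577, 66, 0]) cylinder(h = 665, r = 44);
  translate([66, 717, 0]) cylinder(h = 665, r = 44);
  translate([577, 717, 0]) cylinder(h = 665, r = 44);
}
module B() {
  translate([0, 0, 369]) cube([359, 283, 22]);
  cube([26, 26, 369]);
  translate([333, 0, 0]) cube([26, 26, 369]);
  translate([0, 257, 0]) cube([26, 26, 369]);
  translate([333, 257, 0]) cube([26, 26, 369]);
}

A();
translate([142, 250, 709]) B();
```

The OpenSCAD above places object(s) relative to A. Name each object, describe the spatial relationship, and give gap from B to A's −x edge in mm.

The stool's min-x is at 142; the table's min-x is 0; gap = 142 mm.

A is a table. B is a stool. The stool is on top of the table, centred. The gap from the stool to the table's −x edge is 142 mm.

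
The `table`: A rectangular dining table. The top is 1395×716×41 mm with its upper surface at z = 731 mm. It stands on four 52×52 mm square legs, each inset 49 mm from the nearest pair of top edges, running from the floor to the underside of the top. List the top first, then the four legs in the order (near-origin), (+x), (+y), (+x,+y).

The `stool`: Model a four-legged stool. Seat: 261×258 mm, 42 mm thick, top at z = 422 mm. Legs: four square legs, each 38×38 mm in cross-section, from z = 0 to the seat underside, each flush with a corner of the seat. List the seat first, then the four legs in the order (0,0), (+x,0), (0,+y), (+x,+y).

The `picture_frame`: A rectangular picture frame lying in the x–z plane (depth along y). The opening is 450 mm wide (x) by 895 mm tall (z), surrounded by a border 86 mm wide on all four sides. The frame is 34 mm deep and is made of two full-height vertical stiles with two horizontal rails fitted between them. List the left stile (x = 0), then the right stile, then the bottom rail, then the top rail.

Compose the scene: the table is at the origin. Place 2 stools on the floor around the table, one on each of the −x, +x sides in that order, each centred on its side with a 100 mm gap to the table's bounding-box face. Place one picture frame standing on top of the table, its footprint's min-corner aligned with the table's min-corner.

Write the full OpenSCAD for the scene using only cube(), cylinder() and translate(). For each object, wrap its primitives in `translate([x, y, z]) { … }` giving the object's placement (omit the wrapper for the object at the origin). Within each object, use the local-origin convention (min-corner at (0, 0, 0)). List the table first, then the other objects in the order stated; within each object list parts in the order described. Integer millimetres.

translate([0, 0, 690]) cube([1395, 716, 41]);
translate([49, 49, 0]) cube([52, 52, 690]);
translate([1294, 49, 0]) cube([52, 52, 690]);
translate([49, 615, 0]) cube([52, 52, 690]);
translate([1294, 615, 0]) cube([52, 52, 690]);
translate([-361, 229, 0]) {
  translate([0, 0, 380]) cube([261, 258, 42]);
  cube([38, 38, 380]);
  translate([223, 0, 0]) cube([38, 38, 380]);
  translate([0, 220, 0]) cube([38, 38, 380]);
  translate([223, 220, 0]) cube([38, 38, 380]);
}
translate([1495, 229, 0]) {
  translate([0, 0, 380]) cube([261, 258, 42]);
  cube([38, 38, 380]);
  translate([223, 0, 0]) cube([38, 38, 380]);
  translate([0, 220, 0]) cube([38, 38, 380]);
  translate([223, 220, 0]) cube([38, 38, 380]);
}
translate([0, 0, 731]) {
  cube([86, 34, 1067]);
  translate([536, 0, 0]) cube([86, 34, 1067]);
  translate([86, 0, 0]) cube([450, 34, 86]);
  translate([86, 0, 981]) cube([450, 34, 86]);
}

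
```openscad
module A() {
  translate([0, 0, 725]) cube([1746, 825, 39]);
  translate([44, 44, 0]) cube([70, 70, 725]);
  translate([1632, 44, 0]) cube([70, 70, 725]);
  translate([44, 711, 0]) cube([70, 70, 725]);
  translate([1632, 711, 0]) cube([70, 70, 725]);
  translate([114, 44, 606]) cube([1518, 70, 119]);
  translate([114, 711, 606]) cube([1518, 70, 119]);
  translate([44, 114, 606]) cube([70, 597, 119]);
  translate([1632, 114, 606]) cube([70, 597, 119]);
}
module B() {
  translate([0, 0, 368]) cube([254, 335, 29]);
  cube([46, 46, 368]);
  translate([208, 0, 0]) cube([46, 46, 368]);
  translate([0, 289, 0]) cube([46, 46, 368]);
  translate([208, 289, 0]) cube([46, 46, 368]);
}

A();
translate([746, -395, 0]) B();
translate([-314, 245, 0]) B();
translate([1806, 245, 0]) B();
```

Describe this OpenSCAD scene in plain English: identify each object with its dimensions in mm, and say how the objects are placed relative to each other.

A is a rectangular dining table. The top is 1746×825×39 mm with its upper surface at z = 764 mm. It stands on four 70×70 mm square legs, each inset 44 mm from the nearest pair of top edges, running from the floor to the underside of the top. Four apron rails, 70 mm thick and 119 mm tall, run between adjacent legs with their top edges flush with the underside of the top and their outer faces flush with the legs' outer faces.

B is a four-legged stool. The seat is 254×335 mm, 29 mm thick, top at z = 397 mm. It stands on four square legs, each 46×46 mm in cross-section, from z = 0 to the seat underside, each flush with a corner of the seat.

Three stools sit around the table at the −y, −x, +x sides.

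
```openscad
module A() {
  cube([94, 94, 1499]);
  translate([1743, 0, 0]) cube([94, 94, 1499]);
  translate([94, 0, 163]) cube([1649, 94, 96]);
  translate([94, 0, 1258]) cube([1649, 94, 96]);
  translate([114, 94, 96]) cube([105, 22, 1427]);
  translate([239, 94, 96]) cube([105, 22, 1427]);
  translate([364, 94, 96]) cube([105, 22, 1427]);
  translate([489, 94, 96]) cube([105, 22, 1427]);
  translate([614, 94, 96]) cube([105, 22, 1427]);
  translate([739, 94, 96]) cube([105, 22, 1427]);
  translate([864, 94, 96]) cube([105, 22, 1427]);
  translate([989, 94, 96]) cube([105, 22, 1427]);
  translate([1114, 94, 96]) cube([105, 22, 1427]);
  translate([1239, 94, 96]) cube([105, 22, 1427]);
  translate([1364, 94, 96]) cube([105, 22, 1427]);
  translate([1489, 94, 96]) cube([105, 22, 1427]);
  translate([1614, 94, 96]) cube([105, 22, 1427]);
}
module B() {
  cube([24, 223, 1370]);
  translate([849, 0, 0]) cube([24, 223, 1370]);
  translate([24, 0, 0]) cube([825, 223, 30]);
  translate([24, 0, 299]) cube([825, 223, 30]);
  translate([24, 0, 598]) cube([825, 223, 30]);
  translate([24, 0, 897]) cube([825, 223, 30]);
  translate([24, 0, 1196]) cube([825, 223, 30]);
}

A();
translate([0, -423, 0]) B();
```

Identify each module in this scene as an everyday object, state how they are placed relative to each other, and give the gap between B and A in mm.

A is a fence section. B is a bookshelf. The bookshelf is on the floor beside the fence section on its −y side. The gap between the bookshelf and the fence section is 200 mm.

The bookshelf's nearest face is 200 mm from the fence section's −y face.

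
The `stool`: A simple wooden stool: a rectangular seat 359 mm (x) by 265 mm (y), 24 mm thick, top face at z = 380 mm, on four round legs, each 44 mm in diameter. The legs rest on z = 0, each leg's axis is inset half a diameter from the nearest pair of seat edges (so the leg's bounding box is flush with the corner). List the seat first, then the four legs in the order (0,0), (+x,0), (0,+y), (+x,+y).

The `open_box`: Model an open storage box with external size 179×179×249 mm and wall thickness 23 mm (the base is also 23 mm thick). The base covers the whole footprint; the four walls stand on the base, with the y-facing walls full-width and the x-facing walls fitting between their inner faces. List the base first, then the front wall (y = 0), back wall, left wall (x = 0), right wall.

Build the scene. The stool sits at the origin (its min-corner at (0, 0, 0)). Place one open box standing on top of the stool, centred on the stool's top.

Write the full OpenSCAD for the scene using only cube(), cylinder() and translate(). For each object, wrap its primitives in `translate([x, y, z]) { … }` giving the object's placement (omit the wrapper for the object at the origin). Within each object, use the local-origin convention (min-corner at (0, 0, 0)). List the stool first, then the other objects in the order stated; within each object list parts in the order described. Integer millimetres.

translate([0, 0, 356]) cube([359, 265, 24]);
translate([22, 22, 0]) cylinder(h = 356, r = 22);
translate([337, 22, 0]) cylinder(h = 356, r = 22);
translate([22, 243, 0]) cylinder(h = 356, r = 22);
translate([337, 243, 0]) cylinder(h = 356, r = 22);
translate([90, 43, 380]) {
  cube([179, 179, 23]);
  translate([0, 0, 23]) cube([179, 23, 226]);
  translate([0, 156, 23]) cube([179, 23, 226]);
  translate([0, 23, 23]) cube([23, 133, 226]);
  translate([156, 23, 23]) cube([23, 133, 226]);
}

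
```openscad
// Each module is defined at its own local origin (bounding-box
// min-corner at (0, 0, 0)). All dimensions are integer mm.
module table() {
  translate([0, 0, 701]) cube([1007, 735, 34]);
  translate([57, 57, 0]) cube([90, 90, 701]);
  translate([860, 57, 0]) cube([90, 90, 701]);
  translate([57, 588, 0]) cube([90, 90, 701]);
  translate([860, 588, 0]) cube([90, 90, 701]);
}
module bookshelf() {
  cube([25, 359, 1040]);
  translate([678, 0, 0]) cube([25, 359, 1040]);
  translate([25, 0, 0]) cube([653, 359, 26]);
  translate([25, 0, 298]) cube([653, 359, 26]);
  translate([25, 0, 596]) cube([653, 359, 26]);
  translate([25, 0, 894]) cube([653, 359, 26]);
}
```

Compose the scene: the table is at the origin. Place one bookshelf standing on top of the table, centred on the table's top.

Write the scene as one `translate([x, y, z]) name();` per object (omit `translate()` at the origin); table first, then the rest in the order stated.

table();
translate([152, 188, 735]) bookshelf();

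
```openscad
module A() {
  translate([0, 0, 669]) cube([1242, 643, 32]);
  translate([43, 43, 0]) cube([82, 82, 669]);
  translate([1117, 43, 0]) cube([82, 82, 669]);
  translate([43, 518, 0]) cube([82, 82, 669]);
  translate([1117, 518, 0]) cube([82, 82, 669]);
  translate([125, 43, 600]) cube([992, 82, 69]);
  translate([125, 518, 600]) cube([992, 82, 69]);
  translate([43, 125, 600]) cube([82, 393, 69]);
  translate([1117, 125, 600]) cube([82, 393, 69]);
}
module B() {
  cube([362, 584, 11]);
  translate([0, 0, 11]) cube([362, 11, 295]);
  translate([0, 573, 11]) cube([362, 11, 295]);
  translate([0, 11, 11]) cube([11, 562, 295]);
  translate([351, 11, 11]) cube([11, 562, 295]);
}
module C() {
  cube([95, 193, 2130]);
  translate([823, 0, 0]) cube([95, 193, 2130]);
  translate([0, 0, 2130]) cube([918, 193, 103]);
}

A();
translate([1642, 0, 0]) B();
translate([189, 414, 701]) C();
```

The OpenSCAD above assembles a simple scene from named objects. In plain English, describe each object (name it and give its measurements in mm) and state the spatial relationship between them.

A is a table: top 1242 mm (x) × 643 mm (y), 32 mm thick, upper face at z = 701 mm, on four 82×82 mm square legs, each inset 43 mm from the nearest pair of top edges, running from z = 0 to the bottom of the top. Four apron rails, 82 mm thick and 69 mm tall, run between adjacent legs with their top edges flush with the underside of the top and their outer faces flush with the legs' outer faces.

B is an open storage box with external size 362×584×306 mm and wall thickness 11 mm (the base is also 11 mm thick). The base covers the whole footprint; the four walls stand on the base, with the y-facing walls full-width and the x-facing walls fitting between their inner faces.

C is a rectangular door frame: two vertical jambs of 95×193 mm section, 2130 mm tall, with a clear opening 728 mm wide between their inner faces. A header 103 mm tall and 193 mm deep lies on top of the jambs and spans the full outside width.

The open box is on the floor beside the table on its +x side. The door frame is on top of the table.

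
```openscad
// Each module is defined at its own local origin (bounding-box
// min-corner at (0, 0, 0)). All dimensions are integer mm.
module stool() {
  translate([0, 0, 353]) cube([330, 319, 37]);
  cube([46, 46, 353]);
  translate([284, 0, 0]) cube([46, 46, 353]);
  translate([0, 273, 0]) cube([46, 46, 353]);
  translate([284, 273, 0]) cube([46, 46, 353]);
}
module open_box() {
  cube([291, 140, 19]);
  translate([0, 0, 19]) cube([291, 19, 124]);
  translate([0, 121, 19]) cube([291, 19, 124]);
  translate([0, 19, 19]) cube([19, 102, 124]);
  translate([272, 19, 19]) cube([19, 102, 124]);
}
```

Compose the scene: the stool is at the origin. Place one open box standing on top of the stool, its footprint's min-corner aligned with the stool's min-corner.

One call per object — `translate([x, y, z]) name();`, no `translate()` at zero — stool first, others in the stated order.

stool();
translate([0, 0, 390]) open_box();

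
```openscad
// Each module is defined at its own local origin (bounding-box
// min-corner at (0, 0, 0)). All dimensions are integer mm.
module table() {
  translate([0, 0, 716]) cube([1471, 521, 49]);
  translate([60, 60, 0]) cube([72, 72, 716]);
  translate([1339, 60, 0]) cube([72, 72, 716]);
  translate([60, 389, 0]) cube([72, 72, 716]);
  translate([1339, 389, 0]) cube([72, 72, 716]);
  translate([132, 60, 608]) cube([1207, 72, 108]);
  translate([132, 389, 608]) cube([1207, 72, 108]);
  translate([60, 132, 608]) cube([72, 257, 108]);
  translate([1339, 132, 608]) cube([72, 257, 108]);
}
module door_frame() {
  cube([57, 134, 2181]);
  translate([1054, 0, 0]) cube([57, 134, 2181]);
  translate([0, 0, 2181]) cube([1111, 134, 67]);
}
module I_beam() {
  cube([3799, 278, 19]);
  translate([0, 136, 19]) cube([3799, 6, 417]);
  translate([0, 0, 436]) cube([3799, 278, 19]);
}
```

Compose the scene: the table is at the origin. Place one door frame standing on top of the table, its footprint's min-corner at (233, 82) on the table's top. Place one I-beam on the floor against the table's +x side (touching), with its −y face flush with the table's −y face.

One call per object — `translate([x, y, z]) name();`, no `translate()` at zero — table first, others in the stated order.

table();
translate([233, 82, 765]) door_frame();
translate([1471, 0, 0]) I_beam();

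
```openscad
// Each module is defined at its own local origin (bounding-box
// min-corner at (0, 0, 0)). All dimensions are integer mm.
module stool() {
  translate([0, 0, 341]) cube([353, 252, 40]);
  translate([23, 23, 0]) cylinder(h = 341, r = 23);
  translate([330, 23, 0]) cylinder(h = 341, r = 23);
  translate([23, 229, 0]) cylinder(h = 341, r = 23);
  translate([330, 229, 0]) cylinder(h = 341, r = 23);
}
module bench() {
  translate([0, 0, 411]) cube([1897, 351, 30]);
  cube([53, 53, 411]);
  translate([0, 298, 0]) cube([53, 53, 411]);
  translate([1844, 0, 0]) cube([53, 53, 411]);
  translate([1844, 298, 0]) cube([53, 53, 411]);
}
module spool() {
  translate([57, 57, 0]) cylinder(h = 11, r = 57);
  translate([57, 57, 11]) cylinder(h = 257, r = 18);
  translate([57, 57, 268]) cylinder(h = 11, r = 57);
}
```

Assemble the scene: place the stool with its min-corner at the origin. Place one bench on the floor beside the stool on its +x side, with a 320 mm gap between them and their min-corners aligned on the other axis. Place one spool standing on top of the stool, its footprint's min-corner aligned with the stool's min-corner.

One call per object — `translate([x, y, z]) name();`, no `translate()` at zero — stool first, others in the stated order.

stool();
translate([673, 0, 0]) bench();
translate([0, 0, 381]) spool();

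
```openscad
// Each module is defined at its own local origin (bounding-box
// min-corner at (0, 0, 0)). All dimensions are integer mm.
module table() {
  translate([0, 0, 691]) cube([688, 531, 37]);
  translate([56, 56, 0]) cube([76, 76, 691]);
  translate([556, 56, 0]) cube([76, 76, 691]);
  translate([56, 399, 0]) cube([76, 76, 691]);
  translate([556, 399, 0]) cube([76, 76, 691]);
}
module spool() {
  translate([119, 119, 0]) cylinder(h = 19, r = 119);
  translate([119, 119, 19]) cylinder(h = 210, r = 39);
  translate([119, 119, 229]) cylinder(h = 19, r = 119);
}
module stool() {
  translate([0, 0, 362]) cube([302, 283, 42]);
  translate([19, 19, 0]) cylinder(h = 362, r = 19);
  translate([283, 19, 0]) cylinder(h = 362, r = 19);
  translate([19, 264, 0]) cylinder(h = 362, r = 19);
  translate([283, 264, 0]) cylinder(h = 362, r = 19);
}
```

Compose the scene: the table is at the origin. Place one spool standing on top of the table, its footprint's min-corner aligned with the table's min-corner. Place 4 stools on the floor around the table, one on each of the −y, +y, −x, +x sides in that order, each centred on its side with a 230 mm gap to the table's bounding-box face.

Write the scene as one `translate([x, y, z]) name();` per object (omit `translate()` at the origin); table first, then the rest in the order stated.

table();
translate([0, 0, 728]) spool();
translate([193, -513, 0]) stool();
translate([193, 761, 0]) stool();
translate([-532, 124, 0]) stool();
translate([918, 124, 0]) stool();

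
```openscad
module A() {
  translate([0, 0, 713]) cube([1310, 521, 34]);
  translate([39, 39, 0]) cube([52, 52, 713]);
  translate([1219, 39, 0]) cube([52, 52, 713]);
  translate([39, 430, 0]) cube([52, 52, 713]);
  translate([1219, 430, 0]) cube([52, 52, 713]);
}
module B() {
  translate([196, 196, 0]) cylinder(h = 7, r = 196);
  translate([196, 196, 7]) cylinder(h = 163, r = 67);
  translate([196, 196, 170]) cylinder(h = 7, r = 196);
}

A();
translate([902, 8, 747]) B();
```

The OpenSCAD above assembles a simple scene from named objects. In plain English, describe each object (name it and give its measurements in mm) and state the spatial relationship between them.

A is a table: top 1310 mm (x) × 521 mm (y), 34 mm thick, upper face at z = 747 mm, on four 52×52 mm square legs, each inset 39 mm from the nearest pair of top edges, running from z = 0 to the bottom of the top.

B is a spool: two coaxial disc flanges of radius 196 mm and thickness 7 mm, joined by a core cylinder of radius 67 mm and height 163 mm. The lower flange rests on z = 0 and the three cylinders share a vertical axis.

The spool is on top of the table.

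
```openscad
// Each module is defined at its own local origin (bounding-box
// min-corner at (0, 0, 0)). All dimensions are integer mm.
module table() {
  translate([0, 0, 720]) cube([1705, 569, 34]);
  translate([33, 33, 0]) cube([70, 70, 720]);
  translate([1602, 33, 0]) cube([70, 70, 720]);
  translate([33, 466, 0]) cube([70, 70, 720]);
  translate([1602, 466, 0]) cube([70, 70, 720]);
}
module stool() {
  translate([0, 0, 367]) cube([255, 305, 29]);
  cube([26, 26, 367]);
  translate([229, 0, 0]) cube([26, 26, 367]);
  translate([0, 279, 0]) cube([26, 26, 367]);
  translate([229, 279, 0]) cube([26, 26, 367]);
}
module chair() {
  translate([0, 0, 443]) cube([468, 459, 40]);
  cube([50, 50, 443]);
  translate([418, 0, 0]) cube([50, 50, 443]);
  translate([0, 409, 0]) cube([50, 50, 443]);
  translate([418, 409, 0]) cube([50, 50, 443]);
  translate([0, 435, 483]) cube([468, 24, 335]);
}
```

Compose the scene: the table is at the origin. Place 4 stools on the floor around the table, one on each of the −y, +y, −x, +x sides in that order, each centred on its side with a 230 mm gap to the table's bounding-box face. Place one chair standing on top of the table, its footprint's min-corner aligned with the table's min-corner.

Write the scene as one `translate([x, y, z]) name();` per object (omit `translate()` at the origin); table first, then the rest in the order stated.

table();
translate([725, -535, 0]) stool();
translate([725, 799, 0]) stool();
translate([-485, 132, 0]) stool();
translate([1935, 132, 0]) stool();
translate([0, 0, 754]) chair();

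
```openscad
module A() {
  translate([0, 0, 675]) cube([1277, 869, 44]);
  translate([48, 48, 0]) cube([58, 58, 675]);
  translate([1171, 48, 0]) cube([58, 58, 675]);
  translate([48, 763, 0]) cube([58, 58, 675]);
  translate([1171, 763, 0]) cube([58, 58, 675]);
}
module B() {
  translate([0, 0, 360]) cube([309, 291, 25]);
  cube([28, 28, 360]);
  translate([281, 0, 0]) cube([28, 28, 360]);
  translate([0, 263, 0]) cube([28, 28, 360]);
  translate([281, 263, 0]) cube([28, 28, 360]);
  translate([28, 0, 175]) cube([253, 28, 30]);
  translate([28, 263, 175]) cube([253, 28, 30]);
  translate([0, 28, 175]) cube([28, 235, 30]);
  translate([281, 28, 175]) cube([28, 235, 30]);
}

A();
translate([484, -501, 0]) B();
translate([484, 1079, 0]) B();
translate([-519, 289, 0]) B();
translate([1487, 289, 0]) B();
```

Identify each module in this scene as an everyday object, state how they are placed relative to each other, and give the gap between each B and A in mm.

A is a table. B is a stool. Four stools sit around the table at the −y, +y, −x, +x sides. The gap between each stool and the table is 210 mm.

Each stool's nearest face is 210 mm from the table's bounding box.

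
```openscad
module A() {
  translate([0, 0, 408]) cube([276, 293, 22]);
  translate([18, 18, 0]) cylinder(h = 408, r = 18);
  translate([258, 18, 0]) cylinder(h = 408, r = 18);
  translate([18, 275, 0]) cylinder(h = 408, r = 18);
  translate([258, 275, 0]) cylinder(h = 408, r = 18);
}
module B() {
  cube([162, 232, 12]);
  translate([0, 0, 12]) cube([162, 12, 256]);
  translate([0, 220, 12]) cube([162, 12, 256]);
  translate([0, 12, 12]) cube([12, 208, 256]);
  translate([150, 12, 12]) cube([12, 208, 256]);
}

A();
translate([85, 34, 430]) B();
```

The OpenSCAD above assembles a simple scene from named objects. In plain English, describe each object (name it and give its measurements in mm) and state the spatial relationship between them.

A is a four-legged stool. The seat is a 276×293×22 mm slab whose top surface is at z = 430 mm; four round legs, each 36 mm in diameter, run from the floor (z = 0) to the underside of the seat, each leg's axis is inset half a diameter from the nearest pair of seat edges (so the leg's bounding box is flush with the corner).

B is an open-topped rectangular box: outside dimensions 162×232×268 mm, with a uniform wall and base thickness of 12 mm. The base is a full 162×232 slab on the floor; four walls sit on top of the base. The front and back walls (the −y and +y sides) span the full width; the two side walls fit between them.

The open box is on top of the stool.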